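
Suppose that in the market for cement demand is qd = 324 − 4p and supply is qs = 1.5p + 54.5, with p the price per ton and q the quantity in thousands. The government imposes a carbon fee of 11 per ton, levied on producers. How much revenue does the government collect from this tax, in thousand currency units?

Tax revenue = 1276 thousand.

Before the tax: set 324 − 4p = 1.5p + 54.5 → p* = 49, q* = 128.
With the tax collected from producers, supply shifts: qs = 1.5(p − 11) + 54.5.
Solving gives q = 116 with buyers paying 52 and producers receiving 41 (the 11 wedge).
Revenue = t · Q = 11 · 116 = 1276.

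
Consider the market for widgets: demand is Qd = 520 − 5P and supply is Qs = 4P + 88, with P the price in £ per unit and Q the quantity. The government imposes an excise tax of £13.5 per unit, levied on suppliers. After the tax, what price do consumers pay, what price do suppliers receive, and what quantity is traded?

Consumers pay £54; suppliers receive £40.5; quantity = 250.

Before the tax: set 520 − 5P = 4P + 88 → P* = £48, Q* = 280.
With the tax collected from suppliers, supply shifts: Qs = 4(P − 13.5) + 88.
Solving gives Q = 250 with consumers paying £54 and suppliers receiving £40.5 (the £13.5 wedge).
The less price-elastic side of the market bears the larger share of a per-unit tax.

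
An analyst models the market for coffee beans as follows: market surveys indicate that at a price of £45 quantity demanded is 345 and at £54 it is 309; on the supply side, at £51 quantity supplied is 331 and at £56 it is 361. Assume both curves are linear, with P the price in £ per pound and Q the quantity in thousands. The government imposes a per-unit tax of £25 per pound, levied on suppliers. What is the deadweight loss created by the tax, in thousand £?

Deadweight loss = £750 thousand.

Demand slope: (309 − 345)/(54 − 45) = -4, so Qd = 525 − 4P.
Supply slope: (361 − 331)/(56 − 51) = 6, so Qs = 6P + 25.
Before the tax: set 525 − 4P = 6P + 25 → P* = £50, Q* = 325.
With the tax collected from suppliers, supply shifts: Qs = 6(P − 25) + 25.
Solving gives Q = 265 with consumers paying £65 and suppliers receiving £40 (the £25 wedge).
Quantity falls by |ΔQ| = |325 − 265| = 60.
DWL = ½ · t · |ΔQ| = ½ · 25 · 60 = £750.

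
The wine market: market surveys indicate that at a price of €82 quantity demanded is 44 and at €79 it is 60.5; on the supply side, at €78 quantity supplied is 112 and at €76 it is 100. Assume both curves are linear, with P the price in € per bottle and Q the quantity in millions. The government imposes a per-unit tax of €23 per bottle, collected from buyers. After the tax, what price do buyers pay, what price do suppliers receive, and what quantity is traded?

Demand slope: (60.5 − 44)/(79 − 82) = -5.5, so Qd = 495 − 5.5P.
Supply slope: (100 − 112)/(76 − 78) = 6, so Qs = 6P − 356.
Without the tax, 495 − 5.5P = 6P − 356 gives 11.5P = 851, so P* = €74 and Q* = 88.
With the tax collected from buyers, demand (in seller-price terms) shifts: Qd = 495 − 5.5(P + 23).
New equilibrium: buyers pay €86, suppliers receive €63, Q = 22. (Wedge: Pb − Ps = 23.)

Buyers pay €86; suppliers receive €63; quantity = 22.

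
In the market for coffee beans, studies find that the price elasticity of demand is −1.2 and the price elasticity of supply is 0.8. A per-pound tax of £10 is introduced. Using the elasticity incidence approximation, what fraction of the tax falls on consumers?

Incidence ratio: consumers' share ≈ εs / (εs + |εd|) = 0.8 / (0.8 + 1.2) = 0.4.
Supply is the less elastic side, so consumers bear the smaller share.

Consumers' share ≈ 0.4.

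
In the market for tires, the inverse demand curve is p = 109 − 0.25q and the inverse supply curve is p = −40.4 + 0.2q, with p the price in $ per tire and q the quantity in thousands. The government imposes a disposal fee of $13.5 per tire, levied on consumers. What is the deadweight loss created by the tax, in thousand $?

Rewrite in direct form: qd = 436 − 4p and qs = 5p + 202.
Before the tax: set 436 − 4p = 5p + 202 → p* = $26, q* = 332.
With the tax collected from consumers, demand (in seller-price terms) shifts: qd = 436 − 4(p + 13.5).
Solving gives q = 302 with consumers paying $33.5 and producers receiving $20 (the $13.5 wedge).
Quantity falls by |ΔQ| = |332 − 302| = 30.
DWL = ½ · t · |ΔQ| = ½ · 13.5 · 30 = $202.5.

Deadweight loss = $202.5 thousand.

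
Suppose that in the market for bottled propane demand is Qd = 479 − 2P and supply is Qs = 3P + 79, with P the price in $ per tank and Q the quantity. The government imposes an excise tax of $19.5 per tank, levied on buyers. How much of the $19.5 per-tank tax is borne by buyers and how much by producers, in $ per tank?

Buyers bear $11.7 per tank; producers bear $7.8 per tank.

Before the tax: set 479 − 2P = 3P + 79 → P* = $80, Q* = 319.
With the tax collected from buyers, demand (in seller-price terms) shifts: Qd = 479 − 2(P + 19.5).
Solving gives Q = 295.6 with buyers paying $91.7 and producers receiving $72.2 (the $19.5 wedge).
Burden on buyers: $11.7; on producers: $7.8. (They sum to $19.5.)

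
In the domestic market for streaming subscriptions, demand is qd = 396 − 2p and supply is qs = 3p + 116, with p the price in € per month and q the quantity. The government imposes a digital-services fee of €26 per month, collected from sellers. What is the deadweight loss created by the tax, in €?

Deadweight loss = €405.6.

Without the tax, 396 − 2p = 3p + 116 gives 5p = 280, so p* = €56 and q* = 284.
With the tax collected from sellers, supply shifts: qs = 3(p − 26) + 116.
New equilibrium: consumers pay €71.6, sellers receive €45.6, q = 252.8. (Wedge: pb − ps = 26.)
Quantity falls by |ΔQ| = |284 − 252.8| = 31.2.
DWL = ½ · t · |ΔQ| = ½ · 26 · 31.2 = €405.6.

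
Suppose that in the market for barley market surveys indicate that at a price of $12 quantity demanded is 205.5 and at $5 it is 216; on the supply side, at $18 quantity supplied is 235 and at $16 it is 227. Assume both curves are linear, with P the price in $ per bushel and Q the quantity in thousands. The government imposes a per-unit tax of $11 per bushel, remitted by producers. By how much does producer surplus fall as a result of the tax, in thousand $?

Demand slope: (216 − 205.5)/(5 − 12) = -1.5, so Qd = 223.5 − 1.5P.
Supply slope: (227 − 235)/(16 − 18) = 4, so Qs = 4P + 163.
Without the tax, 223.5 − 1.5P = 4P + 163 gives 5.5P = 60.5, so P* = $11 and Q* = 207.
With the tax collected from producers, supply shifts: Qs = 4(P − 11) + 163.
Solving gives Q = 195 with buyers paying $19 and producers receiving $8 (the $11 wedge).
ΔPS is the trapezoid between Q = 195 and Q = 207 of height $3: ½ · (207 + 195) · 3 = $603.

Producer surplus falls by $603 thousand.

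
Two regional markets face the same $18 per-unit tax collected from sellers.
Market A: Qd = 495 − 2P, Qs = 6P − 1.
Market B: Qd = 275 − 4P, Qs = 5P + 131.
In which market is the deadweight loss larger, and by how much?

Market A: pre-tax P* = $62, Q* = 371; post-tax Q = 344; deadweight loss = $243.
Market B: pre-tax P* = $16, Q* = 211; post-tax Q = 171; deadweight loss = $360.
Difference: $243 vs $360 → market B is larger by $117.

Market B, by $117.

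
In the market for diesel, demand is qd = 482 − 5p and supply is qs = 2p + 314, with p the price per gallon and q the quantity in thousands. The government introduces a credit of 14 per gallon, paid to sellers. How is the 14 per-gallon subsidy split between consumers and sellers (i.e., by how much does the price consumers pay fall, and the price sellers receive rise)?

Without the subsidy, 482 − 5p = 2p + 314 gives 7p = 168, so p* = 24 and q* = 362.
With a per-unit subsidy paid to sellers, each receives p + 14 per unit sold, so supply becomes qs = 2(p + 14) + 314.
Solving gives q = 382 with consumers paying 20 and sellers receiving 34 (the 14 wedge).
Gain to consumers: 4; to sellers: 10. (They sum to 14.)

Consumers gain 4 per gallon; sellers gain 10 per gallon.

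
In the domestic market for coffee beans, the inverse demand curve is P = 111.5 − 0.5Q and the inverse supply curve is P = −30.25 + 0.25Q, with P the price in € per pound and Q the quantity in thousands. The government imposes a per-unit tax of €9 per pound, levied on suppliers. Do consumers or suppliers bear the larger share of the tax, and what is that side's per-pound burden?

Consumers bear the larger share: €6 per pound.

Rewrite in direct form: Qd = 223 − 2P and Qs = 4P + 121.
Without the tax, 223 − 2P = 4P + 121 gives 6P = 102, so P* = €17 and Q* = 189.
With the tax collected from suppliers, supply shifts: Qs = 4(P − 9) + 121.
New equilibrium: consumers pay €23, suppliers receive €14, Q = 177. (Wedge: Pb − Ps = 9.)
Per-pound burden: consumers €6, suppliers €3.
Consumers take the larger share because demand is less price-elastic here (demand slope 2 vs supply slope 4).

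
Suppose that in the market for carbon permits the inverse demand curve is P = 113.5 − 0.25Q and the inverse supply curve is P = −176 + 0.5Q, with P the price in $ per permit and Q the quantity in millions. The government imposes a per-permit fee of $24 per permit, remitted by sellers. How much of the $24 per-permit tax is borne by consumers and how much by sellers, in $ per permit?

Consumers bear $8 per permit; sellers bear $16 per permit.

Inverting to Q(P) form: Qd = 454 − 4P; Qs = 2P + 352.
Without the tax, 454 − 4P = 2P + 352 gives 6P = 102, so P* = $17 and Q* = 386.
With the tax collected from sellers, supply shifts: Qs = 2(P − 24) + 352.
New equilibrium: consumers pay $25, sellers receive $1, Q = 354. (Wedge: Pb − Ps = 24.)
Burden on consumers: $8; on sellers: $16. (They sum to $24.)
The less price-elastic side of the market bears the larger share of a per-unit tax.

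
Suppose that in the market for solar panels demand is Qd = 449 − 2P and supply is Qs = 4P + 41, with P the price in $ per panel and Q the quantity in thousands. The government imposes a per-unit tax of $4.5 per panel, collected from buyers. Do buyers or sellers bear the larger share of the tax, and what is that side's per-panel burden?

Buyers bear the larger share: $3 per panel.

Without the tax, 449 − 2P = 4P + 41 gives 6P = 408, so P* = $68 and Q* = 313.
With the tax collected from buyers, demand (in seller-price terms) shifts: Qd = 449 − 2(P + 4.5).
New equilibrium: buyers pay $71, sellers receive $66.5, Q = 307. (Wedge: Pb − Ps = 4.5.)
Per-panel burden: buyers $3, sellers $1.5.
Buyers take the larger share because demand is less price-elastic here (demand slope 2 vs supply slope 4).
The less price-elastic side of the market bears the larger share of a per-unit tax.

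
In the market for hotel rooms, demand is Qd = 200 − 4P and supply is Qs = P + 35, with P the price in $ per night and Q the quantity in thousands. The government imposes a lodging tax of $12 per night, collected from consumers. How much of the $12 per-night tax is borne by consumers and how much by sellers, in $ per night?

Before the tax: set 200 − 4P = P + 35 → P* = $33, Q* = 68.
With the tax collected from consumers, demand (in seller-price terms) shifts: Qd = 200 − 4(P + 12).
Solving gives Q = 58.4 with consumers paying $35.4 and sellers receiving $23.4 (the $12 wedge).
Burden on consumers: $2.4; on sellers: $9.6. (They sum to $12.)
The less price-elastic side of the market bears the larger share of a per-unit tax.

Consumers bear $2.4 per night; sellers bear $9.6 per night.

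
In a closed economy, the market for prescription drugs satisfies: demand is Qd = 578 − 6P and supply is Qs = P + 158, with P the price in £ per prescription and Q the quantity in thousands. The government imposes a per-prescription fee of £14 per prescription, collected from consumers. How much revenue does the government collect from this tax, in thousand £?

Tax revenue = £2884 thousand.

Before the tax: set 578 − 6P = P + 158 → P* = £60, Q* = 218.
With the tax collected from consumers, demand (in seller-price terms) shifts: Qd = 578 − 6(P + 14).
New equilibrium: consumers pay £62, sellers receive £48, Q = 206. (Wedge: Pb − Ps = 14.)
Revenue = t · Q = 14 · 206 = £2884.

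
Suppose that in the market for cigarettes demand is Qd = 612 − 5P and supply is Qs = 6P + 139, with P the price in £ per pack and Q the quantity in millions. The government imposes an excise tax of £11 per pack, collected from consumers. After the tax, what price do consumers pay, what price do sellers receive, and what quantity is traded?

Without the tax, 612 − 5P = 6P + 139 gives 11P = 473, so P* = £43 and Q* = 397.
With the tax collected from consumers, demand (in seller-price terms) shifts: Qd = 612 − 5(P + 11).
New equilibrium: consumers pay £49, sellers receive £38, Q = 367. (Wedge: Pb − Ps = 11.)
The less price-elastic side of the market bears the larger share of a per-unit tax.

Consumers pay £49; sellers receive £38; quantity = 367.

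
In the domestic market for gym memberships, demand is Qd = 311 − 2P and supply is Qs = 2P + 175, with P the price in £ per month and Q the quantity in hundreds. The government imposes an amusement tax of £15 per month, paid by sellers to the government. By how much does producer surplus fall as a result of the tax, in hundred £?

Producer surplus falls by £1766.25 hundred.

Without the tax, 311 − 2P = 2P + 175 gives 4P = 136, so P* = £34 and Q* = 243.
With the tax collected from sellers, supply shifts: Qs = 2(P − 15) + 175.
New equilibrium: buyers pay £41.5, sellers receive £26.5, Q = 228. (Wedge: Pb − Ps = 15.)
ΔPS is the trapezoid between Q = 228 and Q = 243 of height £7.5: ½ · (243 + 228) · 7.5 = £1766.25.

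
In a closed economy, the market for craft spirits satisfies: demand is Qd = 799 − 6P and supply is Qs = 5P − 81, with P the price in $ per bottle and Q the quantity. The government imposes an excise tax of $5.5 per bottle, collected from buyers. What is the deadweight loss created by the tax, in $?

Deadweight loss = $41.25.

Before the tax: set 799 − 6P = 5P − 81 → P* = $80, Q* = 319.
With the tax collected from buyers, demand (in seller-price terms) shifts: Qd = 799 − 6(P + 5.5).
New equilibrium: buyers pay $82.5, producers receive $77, Q = 304. (Wedge: Pb − Ps = 5.5.)
Quantity falls by |ΔQ| = |319 − 304| = 15.
DWL = ½ · t · |ΔQ| = ½ · 5.5 · 15 = $41.25.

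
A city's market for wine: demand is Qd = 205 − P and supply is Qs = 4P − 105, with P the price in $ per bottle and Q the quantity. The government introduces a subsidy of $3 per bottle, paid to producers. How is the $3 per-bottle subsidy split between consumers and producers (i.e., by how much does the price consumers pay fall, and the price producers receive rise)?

Without the subsidy, 205 − P = 4P − 105 gives 5P = 310, so P* = $62 and Q* = 143.
With a per-unit subsidy paid to producers, each receives P + 3 per unit sold, so supply becomes Qs = 4(P + 3) − 105.
Solving gives Q = 145.4 with consumers paying $59.6 and producers receiving $62.6 (the $3 wedge).
Gain to consumers: $2.4; to producers: $0.6. (They sum to $3.)

Consumers gain $2.4 per bottle; producers gain $0.6 per bottle.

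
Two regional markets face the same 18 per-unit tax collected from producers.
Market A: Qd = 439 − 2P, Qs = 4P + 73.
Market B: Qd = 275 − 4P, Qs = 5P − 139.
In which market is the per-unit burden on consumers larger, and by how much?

Market A, by 2.

Market A: pre-tax P* = 61, Q* = 317; post-tax Q = 293; per-unit burden on consumers = 12.
Market B: pre-tax P* = 46, Q* = 91; post-tax Q = 51; per-unit burden on consumers = 10.
Difference: 12 vs 10 → market A is larger by 2.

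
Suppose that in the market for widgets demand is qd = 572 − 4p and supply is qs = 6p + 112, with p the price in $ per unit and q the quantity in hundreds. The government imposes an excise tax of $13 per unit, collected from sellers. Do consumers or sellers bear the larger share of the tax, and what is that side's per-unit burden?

Consumers bear the larger share: $7.8 per unit.

Without the tax, 572 − 4p = 6p + 112 gives 10p = 460, so p* = $46 and q* = 388.
With the tax collected from sellers, supply shifts: qs = 6(p − 13) + 112.
Solving gives q = 356.8 with consumers paying $53.8 and sellers receiving $40.8 (the $13 wedge).
Per-unit burden: consumers $7.8, sellers $5.2.
Consumers take the larger share because demand is less price-elastic here (demand slope 4 vs supply slope 6).
The less price-elastic side of the market bears the larger share of a per-unit tax.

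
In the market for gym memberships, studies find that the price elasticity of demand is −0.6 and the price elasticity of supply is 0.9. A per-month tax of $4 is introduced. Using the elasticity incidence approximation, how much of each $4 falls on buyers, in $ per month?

Incidence ratio: buyers' share ≈ εs / (εs + |εd|) = 0.9 / (0.9 + 0.6) = 0.6.
So buyers bear ≈ 0.6 × $4 = $2.4; sellers bear $1.6.

Buyers bear ≈ $2.4 per month.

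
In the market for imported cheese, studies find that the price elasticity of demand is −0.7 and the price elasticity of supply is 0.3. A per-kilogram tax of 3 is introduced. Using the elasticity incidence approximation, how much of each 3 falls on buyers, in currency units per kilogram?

Incidence ratio: buyers' share ≈ εs / (εs + |εd|) = 0.3 / (0.3 + 0.7) = 0.3.
So buyers bear ≈ 0.3 × 3 = 0.9; sellers bear 2.1.

Buyers bear ≈ 0.9 per kilogram.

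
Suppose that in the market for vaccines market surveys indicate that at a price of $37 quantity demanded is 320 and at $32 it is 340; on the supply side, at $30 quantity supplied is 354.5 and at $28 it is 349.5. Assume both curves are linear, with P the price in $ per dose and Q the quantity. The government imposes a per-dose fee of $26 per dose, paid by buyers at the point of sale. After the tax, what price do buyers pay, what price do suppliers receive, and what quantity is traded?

Demand slope: (340 − 320)/(32 − 37) = -4, so Qd = 468 − 4P.
Supply slope: (349.5 − 354.5)/(28 − 30) = 2.5, so Qs = 2.5P + 279.5.
Without the tax, 468 − 4P = 2.5P + 279.5 gives 6.5P = 188.5, so P* = $29 and Q* = 352.
With the tax collected from buyers, demand (in seller-price terms) shifts: Qd = 468 − 4(P + 26).
Solving gives Q = 312 with buyers paying $39 and suppliers receiving $13 (the $26 wedge).

Buyers pay $39; suppliers receive $13; quantity = 312.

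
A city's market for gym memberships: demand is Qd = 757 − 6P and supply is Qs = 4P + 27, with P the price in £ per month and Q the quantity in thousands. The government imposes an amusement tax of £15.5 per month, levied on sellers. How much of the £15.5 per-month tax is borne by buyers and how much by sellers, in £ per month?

Before the tax: set 757 − 6P = 4P + 27 → P* = £73, Q* = 319.
With the tax collected from sellers, supply shifts: Qs = 4(P − 15.5) + 27.
Solving gives Q = 281.8 with buyers paying £79.2 and sellers receiving £63.7 (the £15.5 wedge).
Burden on buyers: £6.2; on sellers: £9.3. (They sum to £15.5.)
The less price-elastic side of the market bears the larger share of a per-unit tax.

Buyers bear £6.2 per month; sellers bear £9.3 per month.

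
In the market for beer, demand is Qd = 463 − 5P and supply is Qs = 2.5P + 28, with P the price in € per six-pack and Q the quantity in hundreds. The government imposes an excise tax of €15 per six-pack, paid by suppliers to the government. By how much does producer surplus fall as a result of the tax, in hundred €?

Producer surplus falls by €1605 hundred.

Before the tax: set 463 − 5P = 2.5P + 28 → P* = €58, Q* = 173.
With the tax collected from suppliers, supply shifts: Qs = 2.5(P − 15) + 28.
Solving gives Q = 148 with consumers paying €63 and suppliers receiving €48 (the €15 wedge).
ΔPS is the trapezoid between Q = 148 and Q = 173 of height €10: ½ · (173 + 148) · 10 = €1605.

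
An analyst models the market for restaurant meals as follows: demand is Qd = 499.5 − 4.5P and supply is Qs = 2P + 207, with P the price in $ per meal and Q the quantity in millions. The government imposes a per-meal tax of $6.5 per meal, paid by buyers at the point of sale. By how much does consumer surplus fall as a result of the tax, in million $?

Consumer surplus falls by $585 million.

Without the tax, 499.5 − 4.5P = 2P + 207 gives 6.5P = 292.5, so P* = $45 and Q* = 297.
With the tax collected from buyers, demand (in seller-price terms) shifts: Qd = 499.5 − 4.5(P + 6.5).
Solving gives Q = 288 with buyers paying $47 and sellers receiving $40.5 (the $6.5 wedge).
ΔCS is the trapezoid between Q = 288 and Q = 297 of height $2: ½ · (297 + 288) · 2 = $585.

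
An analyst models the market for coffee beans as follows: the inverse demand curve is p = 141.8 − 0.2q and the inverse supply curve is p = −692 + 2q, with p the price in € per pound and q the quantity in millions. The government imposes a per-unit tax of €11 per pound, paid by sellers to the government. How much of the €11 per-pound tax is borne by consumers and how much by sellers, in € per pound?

Rewrite in direct form: qd = 709 − 5p and qs = 0.5p + 346.
Before the tax: set 709 − 5p = 0.5p + 346 → p* = €66, q* = 379.
With the tax collected from sellers, supply shifts: qs = 0.5(p − 11) + 346.
New equilibrium: consumers pay €67, sellers receive €56, q = 374. (Wedge: pb − ps = 11.)
Burden on consumers: €1; on sellers: €10. (They sum to €11.)
The less price-elastic side of the market bears the larger share of a per-unit tax.

Consumers bear €1 per pound; sellers bear €10 per pound.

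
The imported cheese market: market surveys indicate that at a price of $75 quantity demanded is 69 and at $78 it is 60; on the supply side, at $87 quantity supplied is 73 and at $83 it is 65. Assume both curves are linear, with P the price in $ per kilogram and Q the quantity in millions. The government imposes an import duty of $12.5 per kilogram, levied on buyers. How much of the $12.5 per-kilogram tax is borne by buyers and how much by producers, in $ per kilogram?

Demand slope: (60 − 69)/(78 − 75) = -3, so Qd = 294 − 3P.
Supply slope: (65 − 73)/(83 − 87) = 2, so Qs = 2P − 101.
Before the tax: set 294 − 3P = 2P − 101 → P* = $79, Q* = 57.
With the tax collected from buyers, demand (in seller-price terms) shifts: Qd = 294 − 3(P + 12.5).
Solving gives Q = 42 with buyers paying $84 and producers receiving $71.5 (the $12.5 wedge).
Burden on buyers: $5; on producers: $7.5. (They sum to $12.5.)

Buyers bear $5 per kilogram; producers bear $7.5 per kilogram.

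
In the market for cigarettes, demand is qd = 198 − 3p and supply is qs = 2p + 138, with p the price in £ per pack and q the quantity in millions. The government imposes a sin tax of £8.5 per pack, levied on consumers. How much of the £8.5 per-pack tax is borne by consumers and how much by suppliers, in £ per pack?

Consumers bear £3.4 per pack; suppliers bear £5.1 per pack.

Before the tax: set 198 − 3p = 2p + 138 → p* = £12, q* = 162.
With the tax collected from consumers, demand (in seller-price terms) shifts: qd = 198 − 3(p + 8.5).
New equilibrium: consumers pay £15.4, suppliers receive £6.9, q = 151.8. (Wedge: pb − ps = 8.5.)
Burden on consumers: £3.4; on suppliers: £5.1. (They sum to £8.5.)
The less price-elastic side of the market bears the larger share of a per-unit tax.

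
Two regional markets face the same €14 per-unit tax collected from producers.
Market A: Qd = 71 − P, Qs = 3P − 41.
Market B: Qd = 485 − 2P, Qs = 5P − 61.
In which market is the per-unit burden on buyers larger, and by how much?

Market A, by €0.5.

Market A: pre-tax P* = €28, Q* = 43; post-tax Q = 32.5; per-unit burden on buyers = €10.5.
Market B: pre-tax P* = €78, Q* = 329; post-tax Q = 309; per-unit burden on buyers = €10.
Difference: €10.5 vs €10 → market A is larger by €0.5.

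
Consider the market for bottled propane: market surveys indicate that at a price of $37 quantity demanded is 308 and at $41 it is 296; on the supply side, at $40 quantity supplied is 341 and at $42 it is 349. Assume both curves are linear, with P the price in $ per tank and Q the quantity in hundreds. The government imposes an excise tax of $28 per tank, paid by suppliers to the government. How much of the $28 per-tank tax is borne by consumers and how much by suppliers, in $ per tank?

Consumers bear $16 per tank; suppliers bear $12 per tank.

Demand slope: (296 − 308)/(41 − 37) = -3, so Qd = 419 − 3P.
Supply slope: (349 − 341)/(42 − 40) = 4, so Qs = 4P + 181.
Without the tax, 419 − 3P = 4P + 181 gives 7P = 238, so P* = $34 and Q* = 317.
With the tax collected from suppliers, supply shifts: Qs = 4(P − 28) + 181.
New equilibrium: consumers pay $50, suppliers receive $22, Q = 269. (Wedge: Pb − Ps = 28.)
Burden on consumers: $16; on suppliers: $12. (They sum to $28.)
The less price-elastic side of the market bears the larger share of a per-unit tax.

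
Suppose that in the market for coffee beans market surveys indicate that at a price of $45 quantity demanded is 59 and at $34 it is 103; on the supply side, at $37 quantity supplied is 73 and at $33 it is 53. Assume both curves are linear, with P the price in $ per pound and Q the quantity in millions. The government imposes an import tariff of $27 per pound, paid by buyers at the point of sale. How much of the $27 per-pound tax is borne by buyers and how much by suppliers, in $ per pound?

Buyers bear $15 per pound; suppliers bear $12 per pound.

Demand slope: (103 − 59)/(34 − 45) = -4, so Qd = 239 − 4P.
Supply slope: (53 − 73)/(33 − 37) = 5, so Qs = 5P − 112.
Without the tax, 239 − 4P = 5P − 112 gives 9P = 351, so P* = $39 and Q* = 83.
With the tax collected from buyers, demand (in seller-price terms) shifts: Qd = 239 − 4(P + 27).
New equilibrium: buyers pay $54, suppliers receive $27, Q = 23. (Wedge: Pb − Ps = 27.)
Burden on buyers: $15; on suppliers: $12. (They sum to $27.)
The less price-elastic side of the market bears the larger share of a per-unit tax.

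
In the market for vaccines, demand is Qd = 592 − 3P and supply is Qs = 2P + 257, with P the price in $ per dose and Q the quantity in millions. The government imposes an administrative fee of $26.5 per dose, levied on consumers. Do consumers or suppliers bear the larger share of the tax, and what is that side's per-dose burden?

Suppliers bear the larger share: $15.9 per dose.

Before the tax: set 592 − 3P = 2P + 257 → P* = $67, Q* = 391.
With the tax collected from consumers, demand (in seller-price terms) shifts: Qd = 592 − 3(P + 26.5).
Solving gives Q = 359.2 with consumers paying $77.6 and suppliers receiving $51.1 (the $26.5 wedge).
Per-dose burden: consumers $10.6, suppliers $15.9.
Suppliers take the larger share because supply is less price-elastic here (demand slope 3 vs supply slope 2).
The less price-elastic side of the market bears the larger share of a per-unit tax.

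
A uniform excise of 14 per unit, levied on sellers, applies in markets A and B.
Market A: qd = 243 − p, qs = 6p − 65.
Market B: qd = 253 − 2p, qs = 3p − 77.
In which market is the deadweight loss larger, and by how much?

Market A: pre-tax p* = 44, q* = 199; post-tax q = 187; deadweight loss = 84.
Market B: pre-tax p* = 66, q* = 121; post-tax q = 104.2; deadweight loss = 117.6.
Difference: 84 vs 117.6 → market B is larger by 33.6.

Market B, by 33.6.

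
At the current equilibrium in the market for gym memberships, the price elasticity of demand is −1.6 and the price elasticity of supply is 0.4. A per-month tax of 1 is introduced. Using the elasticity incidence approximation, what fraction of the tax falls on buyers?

Incidence ratio: buyers' share ≈ εs / (εs + |εd|) = 0.4 / (0.4 + 1.6) = 0.2.
Supply is the less elastic side, so buyers bear the smaller share.

Buyers' share ≈ 0.2.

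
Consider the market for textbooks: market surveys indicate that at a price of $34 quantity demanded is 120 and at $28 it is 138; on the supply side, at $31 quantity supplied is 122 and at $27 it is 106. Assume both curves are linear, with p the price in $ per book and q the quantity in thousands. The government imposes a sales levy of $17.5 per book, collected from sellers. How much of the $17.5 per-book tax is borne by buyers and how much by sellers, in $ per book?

Demand slope: (138 − 120)/(28 − 34) = -3, so qd = 222 − 3p.
Supply slope: (106 − 122)/(27 − 31) = 4, so qs = 4p − 2.
Before the tax: set 222 − 3p = 4p − 2 → p* = $32, q* = 126.
With the tax collected from sellers, supply shifts: qs = 4(p − 17.5) − 2.
Solving gives q = 96 with buyers paying $42 and sellers receiving $24.5 (the $17.5 wedge).
Burden on buyers: $10; on sellers: $7.5. (They sum to $17.5.)
The less price-elastic side of the market bears the larger share of a per-unit tax.

Buyers bear $10 per book; sellers bear $7.5 per book.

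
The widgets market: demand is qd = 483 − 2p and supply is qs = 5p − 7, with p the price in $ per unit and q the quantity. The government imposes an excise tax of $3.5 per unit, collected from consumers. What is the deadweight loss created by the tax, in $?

Before the tax: set 483 − 2p = 5p − 7 → p* = $70, q* = 343.
With the tax collected from consumers, demand (in seller-price terms) shifts: qd = 483 − 2(p + 3.5).
Solving gives q = 338 with consumers paying $72.5 and suppliers receiving $69 (the $3.5 wedge).
Quantity falls by |ΔQ| = |343 − 338| = 5.
DWL = ½ · t · |ΔQ| = ½ · 3.5 · 5 = $8.75.

Deadweight loss = $8.75.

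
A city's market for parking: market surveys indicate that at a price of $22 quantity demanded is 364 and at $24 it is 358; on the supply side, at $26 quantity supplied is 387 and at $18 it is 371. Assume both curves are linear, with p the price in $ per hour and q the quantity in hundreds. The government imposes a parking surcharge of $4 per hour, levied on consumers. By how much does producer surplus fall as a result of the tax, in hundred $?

Producer surplus falls by $889.44 hundred.

Demand slope: (358 − 364)/(24 − 22) = -3, so qd = 430 − 3p.
Supply slope: (371 − 387)/(18 − 26) = 2, so qs = 2p + 335.
Before the tax: set 430 − 3p = 2p + 335 → p* = $19, q* = 373.
With the tax collected from consumers, demand (in seller-price terms) shifts: qd = 430 − 3(p + 4).
Solving gives q = 368.2 with consumers paying $20.6 and producers receiving $16.6 (the $4 wedge).
ΔPS is the trapezoid between Q = 368.2 and Q = 373 of height $2.4: ½ · (373 + 368.2) · 2.4 = $889.44.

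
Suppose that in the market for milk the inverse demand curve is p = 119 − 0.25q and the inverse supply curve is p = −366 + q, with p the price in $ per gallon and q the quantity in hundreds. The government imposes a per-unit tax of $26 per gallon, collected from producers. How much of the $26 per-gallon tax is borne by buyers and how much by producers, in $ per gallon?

Rewrite in direct form: qd = 476 − 4p and qs = p + 366.
Without the tax, 476 − 4p = p + 366 gives 5p = 110, so p* = $22 and q* = 388.
With the tax collected from producers, supply shifts: qs = (p − 26) + 366.
New equilibrium: buyers pay $27.2, producers receive $1.2, q = 367.2. (Wedge: pb − ps = 26.)
Burden on buyers: $5.2; on producers: $20.8. (They sum to $26.)

Buyers bear $5.2 per gallon; producers bear $20.8 per gallon.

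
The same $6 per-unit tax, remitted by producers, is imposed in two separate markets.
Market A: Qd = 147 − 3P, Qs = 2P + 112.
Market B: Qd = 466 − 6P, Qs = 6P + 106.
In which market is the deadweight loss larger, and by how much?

Market A: pre-tax P* = $7, Q* = 126; post-tax Q = 118.8; deadweight loss = $21.6.
Market B: pre-tax P* = $30, Q* = 286; post-tax Q = 268; deadweight loss = $54.
Difference: $21.6 vs $54 → market B is larger by $32.4.

Market B, by $32.4.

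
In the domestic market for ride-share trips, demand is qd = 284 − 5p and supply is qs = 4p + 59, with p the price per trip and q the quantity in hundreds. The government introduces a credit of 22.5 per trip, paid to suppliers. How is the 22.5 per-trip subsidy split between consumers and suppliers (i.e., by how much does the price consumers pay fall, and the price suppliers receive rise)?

Consumers gain 10 per trip; suppliers gain 12.5 per trip.

Before the subsidy: set 284 − 5p = 4p + 59 → p* = 25, q* = 159.
With a per-unit subsidy paid to suppliers, each receives p + 22.5 per unit sold, so supply becomes qs = 4(p + 22.5) + 59.
New equilibrium: consumers pay 15, suppliers receive 37.5, q = 209. (Wedge: pb − ps = −22.5.)
Gain to consumers: 10; to suppliers: 12.5. (They sum to 22.5.)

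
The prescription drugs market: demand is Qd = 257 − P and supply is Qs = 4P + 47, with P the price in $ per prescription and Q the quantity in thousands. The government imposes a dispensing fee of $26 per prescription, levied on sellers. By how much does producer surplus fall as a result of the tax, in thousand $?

Before the tax: set 257 − P = 4P + 47 → P* = $42, Q* = 215.
With the tax collected from sellers, supply shifts: Qs = 4(P − 26) + 47.
New equilibrium: buyers pay $62.8, sellers receive $36.8, Q = 194.2. (Wedge: Pb − Ps = 26.)
ΔPS is the trapezoid between Q = 194.2 and Q = 215 of height $5.2: ½ · (215 + 194.2) · 5.2 = $1063.92.

Producer surplus falls by $1063.92 thousand.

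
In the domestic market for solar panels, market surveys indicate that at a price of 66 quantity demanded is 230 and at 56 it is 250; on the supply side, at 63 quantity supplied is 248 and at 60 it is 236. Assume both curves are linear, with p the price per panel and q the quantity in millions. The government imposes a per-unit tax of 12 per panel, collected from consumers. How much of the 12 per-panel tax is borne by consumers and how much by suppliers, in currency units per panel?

Demand slope: (250 − 230)/(56 − 66) = -2, so qd = 362 − 2p.
Supply slope: (236 − 248)/(60 − 63) = 4, so qs = 4p − 4.
Without the tax, 362 − 2p = 4p − 4 gives 6p = 366, so p* = 61 and q* = 240.
With the tax collected from consumers, demand (in seller-price terms) shifts: qd = 362 − 2(p + 12).
New equilibrium: consumers pay 69, suppliers receive 57, q = 224. (Wedge: pb − ps = 12.)
Burden on consumers: 8; on suppliers: 4. (They sum to 12.)

Consumers bear 8 per panel; suppliers bear 4 per panel.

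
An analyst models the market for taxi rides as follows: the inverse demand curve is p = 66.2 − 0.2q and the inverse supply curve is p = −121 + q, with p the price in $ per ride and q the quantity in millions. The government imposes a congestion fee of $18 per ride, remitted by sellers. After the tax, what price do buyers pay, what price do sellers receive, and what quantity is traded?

Buyers pay $38; sellers receive $20; quantity = 141.

Rewrite in direct form: qd = 331 − 5p and qs = p + 121.
Without the tax, 331 − 5p = p + 121 gives 6p = 210, so p* = $35 and q* = 156.
With the tax collected from sellers, supply shifts: qs = (p − 18) + 121.
Solving gives q = 141 with buyers paying $38 and sellers receiving $20 (the $18 wedge).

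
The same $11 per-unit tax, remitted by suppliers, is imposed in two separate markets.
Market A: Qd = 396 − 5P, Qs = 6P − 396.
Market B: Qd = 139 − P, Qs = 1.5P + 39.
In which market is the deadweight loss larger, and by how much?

Market A: pre-tax P* = $72, Q* = 36; post-tax Q = 6; deadweight loss = $165.
Market B: pre-tax P* = $40, Q* = 99; post-tax Q = 92.4; deadweight loss = $36.3.
Difference: $165 vs $36.3 → market A is larger by $128.7.

Market A, by $128.7.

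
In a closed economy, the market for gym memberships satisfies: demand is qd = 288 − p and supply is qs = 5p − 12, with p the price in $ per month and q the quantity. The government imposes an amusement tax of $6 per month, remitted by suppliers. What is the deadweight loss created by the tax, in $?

Before the tax: set 288 − p = 5p − 12 → p* = $50, q* = 238.
With the tax collected from suppliers, supply shifts: qs = 5(p − 6) − 12.
Solving gives q = 233 with consumers paying $55 and suppliers receiving $49 (the $6 wedge).
Quantity falls by |ΔQ| = |238 − 233| = 5.
DWL = ½ · t · |ΔQ| = ½ · 6 · 5 = $15.

Deadweight loss = $15.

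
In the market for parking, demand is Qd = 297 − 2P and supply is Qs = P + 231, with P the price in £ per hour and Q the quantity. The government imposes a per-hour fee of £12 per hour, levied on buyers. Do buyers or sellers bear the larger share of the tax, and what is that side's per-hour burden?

Without the tax, 297 − 2P = P + 231 gives 3P = 66, so P* = £22 and Q* = 253.
With the tax collected from buyers, demand (in seller-price terms) shifts: Qd = 297 − 2(P + 12).
New equilibrium: buyers pay £26, sellers receive £14, Q = 245. (Wedge: Pb − Ps = 12.)
Per-hour burden: buyers £4, sellers £8.
Sellers take the larger share because supply is less price-elastic here (demand slope 2 vs supply slope 1).

Sellers bear the larger share: £8 per hour.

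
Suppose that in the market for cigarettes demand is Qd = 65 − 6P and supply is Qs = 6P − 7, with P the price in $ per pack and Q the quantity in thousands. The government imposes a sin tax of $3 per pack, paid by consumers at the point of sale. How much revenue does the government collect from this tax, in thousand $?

Tax revenue = $60 thousand.

Without the tax, 65 − 6P = 6P − 7 gives 12P = 72, so P* = $6 and Q* = 29.
With the tax collected from consumers, demand (in seller-price terms) shifts: Qd = 65 − 6(P + 3).
New equilibrium: consumers pay $7.5, suppliers receive $4.5, Q = 20. (Wedge: Pb − Ps = 3.)
Revenue = t · Q = 3 · 20 = $60.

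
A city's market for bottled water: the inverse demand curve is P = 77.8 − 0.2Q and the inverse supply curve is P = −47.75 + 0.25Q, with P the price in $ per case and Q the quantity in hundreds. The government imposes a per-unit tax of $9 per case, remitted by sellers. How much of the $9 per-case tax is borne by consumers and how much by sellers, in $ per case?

Consumers bear $4 per case; sellers bear $5 per case.

Inverting to Q(P) form: Qd = 389 − 5P; Qs = 4P + 191.
Before the tax: set 389 − 5P = 4P + 191 → P* = $22, Q* = 279.
With the tax collected from sellers, supply shifts: Qs = 4(P − 9) + 191.
New equilibrium: consumers pay $26, sellers receive $17, Q = 259. (Wedge: Pb − Ps = 9.)
Burden on consumers: $4; on sellers: $5. (They sum to $9.)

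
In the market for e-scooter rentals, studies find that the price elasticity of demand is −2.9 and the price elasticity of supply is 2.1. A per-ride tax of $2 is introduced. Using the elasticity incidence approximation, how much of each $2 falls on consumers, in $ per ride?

Incidence ratio: consumers' share ≈ εs / (εs + |εd|) = 2.1 / (2.1 + 2.9) = 0.42.
So consumers bear ≈ 0.42 × $2 = $0.84; sellers bear $1.16.

Consumers bear ≈ $0.84 per ride.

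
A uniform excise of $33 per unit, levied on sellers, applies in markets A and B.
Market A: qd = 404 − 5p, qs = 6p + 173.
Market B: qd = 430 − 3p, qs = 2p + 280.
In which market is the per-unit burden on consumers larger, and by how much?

Market A: pre-tax p* = $21, q* = 299; post-tax q = 209; per-unit burden on consumers = $18.
Market B: pre-tax p* = $30, q* = 340; post-tax q = 300.4; per-unit burden on consumers = $13.2.
Difference: $18 vs $13.2 → market A is larger by $4.8.

Market A, by $4.8.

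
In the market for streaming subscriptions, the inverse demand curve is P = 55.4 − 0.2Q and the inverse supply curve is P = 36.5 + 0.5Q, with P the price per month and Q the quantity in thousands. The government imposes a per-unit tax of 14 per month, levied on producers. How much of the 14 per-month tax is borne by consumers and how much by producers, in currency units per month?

Inverting to Q(P) form: Qd = 277 − 5P; Qs = 2P − 73.
Without the tax, 277 − 5P = 2P − 73 gives 7P = 350, so P* = 50 and Q* = 27.
With the tax collected from producers, supply shifts: Qs = 2(P − 14) − 73.
Solving gives Q = 7 with consumers paying 54 and producers receiving 40 (the 14 wedge).
Burden on consumers: 4; on producers: 10. (They sum to 14.)
The less price-elastic side of the market bears the larger share of a per-unit tax.

Consumers bear 4 per month; producers bear 10 per month.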